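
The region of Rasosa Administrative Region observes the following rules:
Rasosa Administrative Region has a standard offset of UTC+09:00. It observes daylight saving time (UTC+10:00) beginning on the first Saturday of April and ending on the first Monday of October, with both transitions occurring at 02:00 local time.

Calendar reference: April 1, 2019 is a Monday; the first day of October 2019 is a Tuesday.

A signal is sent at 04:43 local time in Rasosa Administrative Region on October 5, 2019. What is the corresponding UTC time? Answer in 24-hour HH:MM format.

18:43

1 April 2019 is a Monday, so the first Saturday is April 6.
1 October 2019 is a Tuesday, so the first Monday is October 7.
Daylight saving runs 6 April – 7 October; October 5, 2019 is inside that window, so Rasosa Administrative Region is at UTC+10:00.
04:43 local − 10h = 18:43 UTC (rolling into the previous day, 4 October 2019).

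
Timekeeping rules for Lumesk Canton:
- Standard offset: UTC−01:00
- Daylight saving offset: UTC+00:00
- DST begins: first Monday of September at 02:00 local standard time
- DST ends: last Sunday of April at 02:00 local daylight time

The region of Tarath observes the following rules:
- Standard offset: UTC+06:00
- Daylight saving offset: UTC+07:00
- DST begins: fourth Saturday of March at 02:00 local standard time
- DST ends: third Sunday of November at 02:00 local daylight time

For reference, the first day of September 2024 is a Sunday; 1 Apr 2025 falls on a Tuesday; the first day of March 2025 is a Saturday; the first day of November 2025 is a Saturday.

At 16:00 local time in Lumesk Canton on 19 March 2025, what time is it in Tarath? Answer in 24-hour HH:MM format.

22:00

1 September 2024 is a Sunday, so the first Monday is September 2.
1 April 2025 is a Tuesday, so Sundays fall on 6, 13, 20, 27; the last is April 27.
19 March 2025 lies within the daylight-saving period (2 September 2024 – 27 April 2025), so Lumesk Canton is on daylight time, UTC+00:00.
16:00 Lumesk Canton − 0h = 16:00 UTC.
1 March 2025 is a Saturday, so the first Saturday is March 1 and the fourth is March 22.
1 November 2025 is a Saturday, so the first Sunday is November 2 and the third is November 16.
At the standard offset (UTC+06:00), 16:00 UTC + 6h = 22:00 Tarath standard time.
Daylight saving runs 22 March – 16 November; the standard-time date in Tarath, 19 March 2025, is outside that window, so Tarath is on standard time at UTC+06:00.
16:00 UTC + 6h = 22:00 Tarath.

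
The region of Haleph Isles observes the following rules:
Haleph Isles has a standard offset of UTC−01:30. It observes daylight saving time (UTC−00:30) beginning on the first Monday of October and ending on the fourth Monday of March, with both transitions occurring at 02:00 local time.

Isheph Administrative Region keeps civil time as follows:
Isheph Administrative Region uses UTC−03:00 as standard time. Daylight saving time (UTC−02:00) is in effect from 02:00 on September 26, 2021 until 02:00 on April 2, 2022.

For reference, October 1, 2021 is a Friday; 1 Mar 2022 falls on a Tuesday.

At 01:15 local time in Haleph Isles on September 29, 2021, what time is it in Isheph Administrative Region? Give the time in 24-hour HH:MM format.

1 October 2021 is a Friday, so the first Monday is October 4.
1 March 2022 is a Tuesday, so the first Monday is March 7 and the fourth is March 28.
Daylight saving runs 4 October 2021 – 28 March 2022; September 29, 2021 is outside that window, so Haleph Isles is on standard time at UTC−01:30.
01:15 Haleph Isles + 1h30m = 02:45 UTC.
At the standard offset (UTC−03:00), 02:45 UTC − 3h = 23:45 Isheph Administrative Region standard time (rolling into the previous day, 28 September 2021).
Daylight saving runs 26 September 2021 – 2 April 2022; the standard-time date in Isheph Administrative Region, September 28, 2021, is inside that window, so Isheph Administrative Region is at UTC−02:00.
02:45 UTC − 2h = 00:45 Isheph Administrative Region.

00:45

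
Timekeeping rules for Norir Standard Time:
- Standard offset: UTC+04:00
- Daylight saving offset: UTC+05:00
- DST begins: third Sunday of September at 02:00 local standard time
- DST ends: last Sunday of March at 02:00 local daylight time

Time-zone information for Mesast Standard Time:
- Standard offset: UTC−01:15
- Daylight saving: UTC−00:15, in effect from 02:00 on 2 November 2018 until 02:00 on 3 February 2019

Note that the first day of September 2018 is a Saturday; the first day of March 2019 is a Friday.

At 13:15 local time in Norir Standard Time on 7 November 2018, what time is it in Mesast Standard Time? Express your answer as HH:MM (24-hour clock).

1 September 2018 is a Saturday, so the first Sunday is September 2 and the third is September 16.
1 March 2019 is a Friday, so Sundays fall on 3, 10, 17, 24, 31; the last is March 31.
7 November 2018 lies within the daylight-saving period (16 September 2018 – 31 March 2019), so Norir Standard Time is on daylight time, UTC+05:00.
13:15 Norir Standard Time − 5h = 08:15 UTC.
At the standard offset (UTC−01:15), 08:15 UTC − 1h15m = 07:00 Mesast Standard Time standard time.
Daylight saving runs 2 November 2018 – 3 February 2019; the standard-time date in Mesast Standard Time, 7 November 2018, is inside that window, so Mesast Standard Time is at UTC−00:15.
08:15 UTC − 0h15m = 08:00 Mesast Standard Time.

08:00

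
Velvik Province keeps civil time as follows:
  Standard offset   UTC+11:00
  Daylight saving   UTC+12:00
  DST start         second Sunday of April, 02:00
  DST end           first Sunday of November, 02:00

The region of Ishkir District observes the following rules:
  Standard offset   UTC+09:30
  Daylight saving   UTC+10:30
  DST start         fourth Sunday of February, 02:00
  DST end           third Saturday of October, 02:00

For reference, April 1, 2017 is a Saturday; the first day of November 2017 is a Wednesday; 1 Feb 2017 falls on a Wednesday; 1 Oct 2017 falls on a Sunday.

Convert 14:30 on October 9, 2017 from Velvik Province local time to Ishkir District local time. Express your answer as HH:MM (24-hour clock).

13:00

1 April 2017 is a Saturday, so the first Sunday is April 2 and the second is April 9.
1 November 2017 is a Wednesday, so the first Sunday is November 5.
October 9, 2017 falls between 9 April and 5 November, so daylight saving is in effect and Velvik Province is at UTC+12:00.
14:30 Velvik Province − 12h = 02:30 UTC.
1 February 2017 is a Wednesday, so the first Sunday is February 5 and the fourth is February 26.
1 October 2017 is a Sunday, so the first Saturday is October 7 and the third is October 21.
At the standard offset (UTC+09:30), 02:30 UTC + 9h30m = 12:00 Ishkir District standard time.
The standard-time date in Ishkir District, October 9, 2017, lies within the daylight-saving period (26 February – 21 October), so Ishkir District is on daylight time, UTC+10:30.
02:30 UTC + 10h30m = 13:00 Ishkir District.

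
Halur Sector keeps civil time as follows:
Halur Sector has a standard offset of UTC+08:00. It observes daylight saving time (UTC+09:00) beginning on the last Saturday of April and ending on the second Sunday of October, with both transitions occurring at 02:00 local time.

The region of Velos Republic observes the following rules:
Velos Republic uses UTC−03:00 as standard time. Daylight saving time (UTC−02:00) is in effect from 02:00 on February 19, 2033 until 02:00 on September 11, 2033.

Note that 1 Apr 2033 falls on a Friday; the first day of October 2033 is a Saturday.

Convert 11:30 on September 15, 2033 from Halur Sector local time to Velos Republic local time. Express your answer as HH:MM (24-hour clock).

23:30

1 April 2033 is a Friday, so Saturdays fall on 2, 9, 16, 23, 30; the last is April 30.
1 October 2033 is a Saturday, so the first Sunday is October 2 and the second is October 9.
Daylight saving runs 30 April – 9 October; September 15, 2033 is inside that window, so Halur Sector is at UTC+09:00.
11:30 Halur Sector − 9h = 02:30 UTC.
At the standard offset (UTC−03:00), 02:30 UTC − 3h = 23:30 Velos Republic standard time (rolling into the previous day, 14 September 2033).
The standard-time date in Velos Republic, September 14, 2033, is outside the daylight-saving period (19 February – 11 September), so Velos Republic is on standard time, UTC−03:00.
02:30 UTC − 3h = 23:30 Velos Republic (rolling into the previous day, 14 September 2033).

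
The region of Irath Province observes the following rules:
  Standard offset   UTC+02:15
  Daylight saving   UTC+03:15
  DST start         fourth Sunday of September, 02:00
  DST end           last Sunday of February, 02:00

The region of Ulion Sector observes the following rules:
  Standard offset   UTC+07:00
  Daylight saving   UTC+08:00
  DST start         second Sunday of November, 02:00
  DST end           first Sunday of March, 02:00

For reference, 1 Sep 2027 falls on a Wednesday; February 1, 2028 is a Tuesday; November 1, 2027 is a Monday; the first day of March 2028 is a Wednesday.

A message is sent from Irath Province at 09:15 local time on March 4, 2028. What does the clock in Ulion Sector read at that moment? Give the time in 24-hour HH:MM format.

15:00

1 September 2027 is a Wednesday, so the first Sunday is September 5 and the fourth is September 26.
1 February 2028 is a Tuesday, so Sundays fall on 6, 13, 20, 27; the last is February 27.
Daylight saving runs 26 September 2027 – 27 February 2028; March 4, 2028 is outside that window, so Irath Province is on standard time at UTC+02:15.
09:15 Irath Province − 2h15m = 07:00 UTC.
1 November 2027 is a Monday, so the first Sunday is November 7 and the second is November 14.
1 March 2028 is a Wednesday, so the first Sunday is March 5.
At the standard offset (UTC+07:00), 07:00 UTC + 7h = 14:00 Ulion Sector standard time.
The standard-time date in Ulion Sector, March 4, 2028, falls between 14 November 2027 and 5 March 2028, so daylight saving is in effect and Ulion Sector is at UTC+08:00.
07:00 UTC + 8h = 15:00 Ulion Sector.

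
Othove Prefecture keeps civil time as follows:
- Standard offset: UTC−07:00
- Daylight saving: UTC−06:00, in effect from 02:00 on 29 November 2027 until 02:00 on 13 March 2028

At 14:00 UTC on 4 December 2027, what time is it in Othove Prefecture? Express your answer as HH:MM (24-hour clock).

08:00

At the standard offset (UTC−07:00), 14:00 UTC − 7h = 07:00 Othove Prefecture standard time.
Daylight saving runs 29 November 2027 – 13 March 2028; the standard-time date in Othove Prefecture, 4 December 2027, is inside that window, so Othove Prefecture is at UTC−06:00.
14:00 UTC − 6h = 08:00 local.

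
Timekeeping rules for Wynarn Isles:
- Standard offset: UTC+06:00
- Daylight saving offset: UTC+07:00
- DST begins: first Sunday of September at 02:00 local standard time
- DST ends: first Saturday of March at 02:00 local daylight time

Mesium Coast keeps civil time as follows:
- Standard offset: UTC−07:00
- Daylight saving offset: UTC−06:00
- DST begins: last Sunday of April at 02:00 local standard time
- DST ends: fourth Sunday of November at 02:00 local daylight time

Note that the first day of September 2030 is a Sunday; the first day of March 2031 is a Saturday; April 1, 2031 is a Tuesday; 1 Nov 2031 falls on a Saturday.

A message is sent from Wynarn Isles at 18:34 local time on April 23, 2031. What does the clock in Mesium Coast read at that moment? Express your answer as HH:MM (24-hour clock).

1 September 2030 is a Sunday, so the first Sunday is September 1.
1 March 2031 is a Saturday, so the first Saturday is March 1.
April 23, 2031 does not fall between 1 September 2030 and 1 March 2031, so daylight saving is not in effect and Wynarn Isles is at UTC+06:00.
18:34 Wynarn Isles − 6h = 12:34 UTC.
1 April 2031 is a Tuesday, so Sundays fall on 6, 13, 20, 27; the last is April 27.
1 November 2031 is a Saturday, so the first Sunday is November 2 and the fourth is November 23.
At the standard offset (UTC−07:00), 12:34 UTC − 7h = 05:34 Mesium Coast standard time.
The standard-time date in Mesium Coast, April 23, 2031, does not fall between 27 April and 23 November, so daylight saving is not in effect and Mesium Coast is at UTC−07:00.
12:34 UTC − 7h = 05:34 Mesium Coast.

05:34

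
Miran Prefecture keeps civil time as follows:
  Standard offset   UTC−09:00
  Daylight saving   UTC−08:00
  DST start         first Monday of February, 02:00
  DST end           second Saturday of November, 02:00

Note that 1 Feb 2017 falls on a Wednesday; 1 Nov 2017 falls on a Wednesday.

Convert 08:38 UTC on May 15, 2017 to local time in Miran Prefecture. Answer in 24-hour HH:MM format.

1 February 2017 is a Wednesday, so the first Monday is February 6.
1 November 2017 is a Wednesday, so the first Saturday is November 4 and the second is November 11.
At the standard offset (UTC−09:00), 08:38 UTC − 9h = 23:38 Miran Prefecture standard time (rolling into the previous day, 14 May 2017).
The standard-time date in Miran Prefecture, May 14, 2017, lies within the daylight-saving period (6 February – 11 November), so Miran Prefecture is on daylight time, UTC−08:00.
08:38 UTC − 8h = 00:38 local.

00:38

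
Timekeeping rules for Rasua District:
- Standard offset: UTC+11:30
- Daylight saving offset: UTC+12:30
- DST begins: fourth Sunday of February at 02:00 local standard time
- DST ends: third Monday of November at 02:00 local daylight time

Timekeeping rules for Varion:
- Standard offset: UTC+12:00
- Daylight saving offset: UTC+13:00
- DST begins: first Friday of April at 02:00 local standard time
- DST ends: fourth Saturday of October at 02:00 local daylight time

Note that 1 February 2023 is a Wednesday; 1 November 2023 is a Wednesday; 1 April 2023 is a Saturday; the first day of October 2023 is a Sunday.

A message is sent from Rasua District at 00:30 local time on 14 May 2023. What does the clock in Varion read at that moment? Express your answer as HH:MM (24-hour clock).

01:00

1 February 2023 is a Wednesday, so the first Sunday is February 5 and the fourth is February 26.
1 November 2023 is a Wednesday, so the first Monday is November 6 and the third is November 20.
14 May 2023 falls between 26 February and 20 November, so daylight saving is in effect and Rasua District is at UTC+12:30.
00:30 Rasua District − 12h30m = 12:00 UTC (rolling into the previous day, 13 May 2023).
1 April 2023 is a Saturday, so the first Friday is April 7.
1 October 2023 is a Sunday, so the first Saturday is October 7 and the fourth is October 28.
At the standard offset (UTC+12:00), 12:00 UTC + 12h = 00:00 Varion standard time (rolling into the next day, 14 May 2023).
Daylight saving runs 7 April – 28 October; the standard-time date in Varion, 14 May 2023, is inside that window, so Varion is at UTC+13:00.
12:00 UTC + 13h = 01:00 Varion (rolling into the next day, 14 May 2023).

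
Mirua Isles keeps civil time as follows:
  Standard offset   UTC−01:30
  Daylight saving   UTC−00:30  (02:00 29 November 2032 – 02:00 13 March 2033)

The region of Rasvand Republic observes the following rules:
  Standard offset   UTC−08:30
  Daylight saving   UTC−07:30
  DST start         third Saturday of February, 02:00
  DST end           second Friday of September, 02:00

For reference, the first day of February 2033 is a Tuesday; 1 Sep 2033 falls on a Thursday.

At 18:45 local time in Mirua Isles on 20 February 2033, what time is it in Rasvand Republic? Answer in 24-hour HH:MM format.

11:45

20 February 2033 falls between 29 November 2032 and 13 March 2033, so daylight saving is in effect and Mirua Isles is at UTC−00:30.
18:45 Mirua Isles + 0h30m = 19:15 UTC.
1 February 2033 is a Tuesday, so the first Saturday is February 5 and the third is February 19.
1 September 2033 is a Thursday, so the first Friday is September 2 and the second is September 9.
At the standard offset (UTC−08:30), 19:15 UTC − 8h30m = 10:45 Rasvand Republic standard time.
The standard-time date in Rasvand Republic, 20 February 2033, falls between 19 February and 9 September, so daylight saving is in effect and Rasvand Republic is at UTC−07:30.
19:15 UTC − 7h30m = 11:45 Rasvand Republic.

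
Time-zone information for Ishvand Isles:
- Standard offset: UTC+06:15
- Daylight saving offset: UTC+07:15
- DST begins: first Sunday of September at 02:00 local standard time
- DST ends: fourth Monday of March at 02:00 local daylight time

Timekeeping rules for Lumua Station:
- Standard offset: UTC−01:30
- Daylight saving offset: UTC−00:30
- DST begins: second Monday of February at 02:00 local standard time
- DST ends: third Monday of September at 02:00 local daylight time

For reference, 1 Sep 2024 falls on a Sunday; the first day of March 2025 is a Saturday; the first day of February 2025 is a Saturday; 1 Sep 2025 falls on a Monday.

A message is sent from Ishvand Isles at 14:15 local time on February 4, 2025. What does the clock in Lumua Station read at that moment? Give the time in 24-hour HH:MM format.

1 September 2024 is a Sunday, so the first Sunday is September 1.
1 March 2025 is a Saturday, so the first Monday is March 3 and the fourth is March 24.
February 4, 2025 lies within the daylight-saving period (1 September 2024 – 24 March 2025), so Ishvand Isles is on daylight time, UTC+07:15.
14:15 Ishvand Isles − 7h15m = 07:00 UTC.
1 February 2025 is a Saturday, so the first Monday is February 3 and the second is February 10.
1 September 2025 is a Monday, so the first Monday is September 1 and the third is September 15.
At the standard offset (UTC−01:30), 07:00 UTC − 1h30m = 05:30 Lumua Station standard time.
The standard-time date in Lumua Station, February 4, 2025, does not fall between 10 February and 15 September, so daylight saving is not in effect and Lumua Station is at UTC−01:30.
07:00 UTC − 1h30m = 05:30 Lumua Station.

05:30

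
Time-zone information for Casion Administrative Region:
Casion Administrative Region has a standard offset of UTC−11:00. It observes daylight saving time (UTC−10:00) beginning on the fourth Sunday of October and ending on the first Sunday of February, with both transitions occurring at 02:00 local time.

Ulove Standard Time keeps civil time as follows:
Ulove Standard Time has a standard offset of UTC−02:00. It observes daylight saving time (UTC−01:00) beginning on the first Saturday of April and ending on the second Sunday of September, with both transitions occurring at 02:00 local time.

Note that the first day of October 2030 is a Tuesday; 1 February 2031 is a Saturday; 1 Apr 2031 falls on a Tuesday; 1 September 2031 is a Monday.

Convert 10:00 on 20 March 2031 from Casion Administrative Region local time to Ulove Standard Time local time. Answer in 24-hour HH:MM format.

19:00

1 October 2030 is a Tuesday, so the first Sunday is October 6 and the fourth is October 27.
1 February 2031 is a Saturday, so the first Sunday is February 2.
20 March 2031 is outside the daylight-saving period (27 October 2030 – 2 February 2031), so Casion Administrative Region is on standard time, UTC−11:00.
10:00 Casion Administrative Region + 11h = 21:00 UTC.
1 April 2031 is a Tuesday, so the first Saturday is April 5.
1 September 2031 is a Monday, so the first Sunday is September 7 and the second is September 14.
At the standard offset (UTC−02:00), 21:00 UTC − 2h = 19:00 Ulove Standard Time standard time.
The standard-time date in Ulove Standard Time, 20 March 2031, does not fall between 5 April and 14 September, so daylight saving is not in effect and Ulove Standard Time is at UTC−02:00.
21:00 UTC − 2h = 19:00 Ulove Standard Time.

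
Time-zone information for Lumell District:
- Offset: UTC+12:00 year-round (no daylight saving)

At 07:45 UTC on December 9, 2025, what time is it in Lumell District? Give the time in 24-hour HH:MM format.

Lumell District stays on UTC+12:00 all year.
07:45 UTC + 12h = 19:45 local.

19:45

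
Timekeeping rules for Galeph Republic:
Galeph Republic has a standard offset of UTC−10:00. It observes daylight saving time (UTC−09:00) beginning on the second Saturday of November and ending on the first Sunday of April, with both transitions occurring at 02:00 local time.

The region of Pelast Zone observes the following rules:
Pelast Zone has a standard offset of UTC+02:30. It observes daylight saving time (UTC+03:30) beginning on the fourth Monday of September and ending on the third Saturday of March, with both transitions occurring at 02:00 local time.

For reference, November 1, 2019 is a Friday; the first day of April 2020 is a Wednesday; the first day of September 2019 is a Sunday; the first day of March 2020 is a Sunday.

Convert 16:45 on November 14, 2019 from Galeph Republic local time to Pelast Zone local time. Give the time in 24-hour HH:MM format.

05:15

1 November 2019 is a Friday, so the first Saturday is November 2 and the second is November 9.
1 April 2020 is a Wednesday, so the first Sunday is April 5.
Daylight saving runs 9 November 2019 – 5 April 2020; November 14, 2019 is inside that window, so Galeph Republic is at UTC−09:00.
16:45 Galeph Republic + 9h = 01:45 UTC (rolling into the next day, 15 November 2019).
1 September 2019 is a Sunday, so the first Monday is September 2 and the fourth is September 23.
1 March 2020 is a Sunday, so the first Saturday is March 7 and the third is March 21.
At the standard offset (UTC+02:30), 01:45 UTC + 2h30m = 04:15 Pelast Zone standard time.
The standard-time date in Pelast Zone, November 15, 2019, falls between 23 September 2019 and 21 March 2020, so daylight saving is in effect and Pelast Zone is at UTC+03:30.
01:45 UTC + 3h30m = 05:15 Pelast Zone.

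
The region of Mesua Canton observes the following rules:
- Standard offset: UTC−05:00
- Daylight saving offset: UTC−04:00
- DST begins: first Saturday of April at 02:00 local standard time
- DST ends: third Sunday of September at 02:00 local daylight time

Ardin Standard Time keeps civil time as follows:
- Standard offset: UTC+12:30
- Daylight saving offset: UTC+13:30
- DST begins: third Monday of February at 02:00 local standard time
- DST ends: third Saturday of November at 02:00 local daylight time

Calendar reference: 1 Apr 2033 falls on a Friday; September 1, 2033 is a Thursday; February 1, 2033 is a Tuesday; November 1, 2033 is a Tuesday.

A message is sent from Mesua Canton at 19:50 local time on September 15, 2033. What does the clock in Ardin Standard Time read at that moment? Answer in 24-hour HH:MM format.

13:20

1 April 2033 is a Friday, so the first Saturday is April 2.
1 September 2033 is a Thursday, so the first Sunday is September 4 and the third is September 18.
September 15, 2033 lies within the daylight-saving period (2 April – 18 September), so Mesua Canton is on daylight time, UTC−04:00.
19:50 Mesua Canton + 4h = 23:50 UTC.
1 February 2033 is a Tuesday, so the first Monday is February 7 and the third is February 21.
1 November 2033 is a Tuesday, so the first Saturday is November 5 and the third is November 19.
At the standard offset (UTC+12:30), 23:50 UTC + 12h30m = 12:20 Ardin Standard Time standard time (rolling into the next day, 16 September 2033).
The standard-time date in Ardin Standard Time, September 16, 2033, falls between 21 February and 19 November, so daylight saving is in effect and Ardin Standard Time is at UTC+13:30.
23:50 UTC + 13h30m = 13:20 Ardin Standard Time (rolling into the next day, 16 September 2033).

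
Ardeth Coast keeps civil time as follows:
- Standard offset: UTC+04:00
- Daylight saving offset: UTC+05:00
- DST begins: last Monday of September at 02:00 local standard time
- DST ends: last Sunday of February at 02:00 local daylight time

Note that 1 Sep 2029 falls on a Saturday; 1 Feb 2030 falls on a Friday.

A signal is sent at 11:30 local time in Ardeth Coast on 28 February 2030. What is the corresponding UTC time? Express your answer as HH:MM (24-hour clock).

07:30

1 September 2029 is a Saturday, so Mondays fall on 3, 10, 17, 24; the last is September 24.
1 February 2030 is a Friday, so Sundays fall on 3, 10, 17, 24; the last is February 24.
28 February 2030 does not fall between 24 September 2029 and 24 February 2030, so daylight saving is not in effect and Ardeth Coast is at UTC+04:00.
11:30 local − 4h = 07:30 UTC.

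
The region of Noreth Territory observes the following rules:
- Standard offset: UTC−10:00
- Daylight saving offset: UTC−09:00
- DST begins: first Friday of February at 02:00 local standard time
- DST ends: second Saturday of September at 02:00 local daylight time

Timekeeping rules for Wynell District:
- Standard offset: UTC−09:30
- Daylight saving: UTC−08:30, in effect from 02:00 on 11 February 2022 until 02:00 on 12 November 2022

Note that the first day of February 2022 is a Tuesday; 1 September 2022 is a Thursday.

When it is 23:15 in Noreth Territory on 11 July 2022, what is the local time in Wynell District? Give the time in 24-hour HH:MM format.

23:45

1 February 2022 is a Tuesday, so the first Friday is February 4.
1 September 2022 is a Thursday, so the first Saturday is September 3 and the second is September 10.
11 July 2022 falls between 4 February and 10 September, so daylight saving is in effect and Noreth Territory is at UTC−09:00.
23:15 Noreth Territory + 9h = 08:15 UTC (rolling into the next day, 12 July 2022).
At the standard offset (UTC−09:30), 08:15 UTC − 9h30m = 22:45 Wynell District standard time (rolling into the previous day, 11 July 2022).
Daylight saving runs 11 February – 12 November; the standard-time date in Wynell District, 11 July 2022, is inside that window, so Wynell District is at UTC−08:30.
08:15 UTC − 8h30m = 23:45 Wynell District (rolling into the previous day, 11 July 2022).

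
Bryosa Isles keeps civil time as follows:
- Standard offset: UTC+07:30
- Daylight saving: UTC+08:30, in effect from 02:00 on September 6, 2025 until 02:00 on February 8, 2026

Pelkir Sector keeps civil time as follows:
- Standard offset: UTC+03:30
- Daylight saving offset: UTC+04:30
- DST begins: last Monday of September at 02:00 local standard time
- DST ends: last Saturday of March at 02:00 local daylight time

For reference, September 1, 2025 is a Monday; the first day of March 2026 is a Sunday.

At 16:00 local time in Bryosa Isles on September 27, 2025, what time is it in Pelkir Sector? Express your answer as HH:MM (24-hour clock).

11:00

Daylight saving runs 6 September 2025 – 8 February 2026; September 27, 2025 is inside that window, so Bryosa Isles is at UTC+08:30.
16:00 Bryosa Isles − 8h30m = 07:30 UTC.
1 September 2025 is a Monday, so Mondays fall on 1, 8, 15, 22, 29; the last is September 29.
1 March 2026 is a Sunday, so Saturdays fall on 7, 14, 21, 28; the last is March 28.
At the standard offset (UTC+03:30), 07:30 UTC + 3h30m = 11:00 Pelkir Sector standard time.
Daylight saving runs 29 September 2025 – 28 March 2026; the standard-time date in Pelkir Sector, September 27, 2025, is outside that window, so Pelkir Sector is on standard time at UTC+03:30.
07:30 UTC + 3h30m = 11:00 Pelkir Sector.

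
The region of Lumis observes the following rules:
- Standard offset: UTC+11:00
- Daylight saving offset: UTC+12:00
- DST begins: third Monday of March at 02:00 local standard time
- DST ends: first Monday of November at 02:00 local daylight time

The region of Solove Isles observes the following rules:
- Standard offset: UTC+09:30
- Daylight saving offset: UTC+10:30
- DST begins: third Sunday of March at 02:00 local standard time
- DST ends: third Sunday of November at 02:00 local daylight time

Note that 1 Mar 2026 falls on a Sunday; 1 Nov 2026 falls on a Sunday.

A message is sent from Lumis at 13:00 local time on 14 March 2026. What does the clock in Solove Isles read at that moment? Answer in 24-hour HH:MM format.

1 March 2026 is a Sunday, so the first Monday is March 2 and the third is March 16.
1 November 2026 is a Sunday, so the first Monday is November 2.
Daylight saving runs 16 March – 2 November; 14 March 2026 is outside that window, so Lumis is on standard time at UTC+11:00.
13:00 Lumis − 11h = 02:00 UTC.
1 March 2026 is a Sunday, so the first Sunday is March 1 and the third is March 15.
1 November 2026 is a Sunday, so the first Sunday is November 1 and the third is November 15.
At the standard offset (UTC+09:30), 02:00 UTC + 9h30m = 11:30 Solove Isles standard time.
The standard-time date in Solove Isles, 14 March 2026, does not fall between 15 March and 15 November, so daylight saving is not in effect and Solove Isles is at UTC+09:30.
02:00 UTC + 9h30m = 11:30 Solove Isles.

11:30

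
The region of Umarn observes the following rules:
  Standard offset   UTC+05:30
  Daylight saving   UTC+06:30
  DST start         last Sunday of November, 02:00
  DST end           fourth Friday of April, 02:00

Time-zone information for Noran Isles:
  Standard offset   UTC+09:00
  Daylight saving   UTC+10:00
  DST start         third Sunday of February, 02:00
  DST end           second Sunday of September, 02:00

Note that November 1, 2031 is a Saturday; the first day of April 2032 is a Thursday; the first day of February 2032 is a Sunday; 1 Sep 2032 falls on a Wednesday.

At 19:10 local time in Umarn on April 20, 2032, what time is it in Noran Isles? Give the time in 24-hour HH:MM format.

1 November 2031 is a Saturday, so Sundays fall on 2, 9, 16, 23, 30; the last is November 30.
1 April 2032 is a Thursday, so the first Friday is April 2 and the fourth is April 23.
Daylight saving runs 30 November 2031 – 23 April 2032; April 20, 2032 is inside that window, so Umarn is at UTC+06:30.
19:10 Umarn − 6h30m = 12:40 UTC.
1 February 2032 is a Sunday, so the first Sunday is February 1 and the third is February 15.
1 September 2032 is a Wednesday, so the first Sunday is September 5 and the second is September 12.
At the standard offset (UTC+09:00), 12:40 UTC + 9h = 21:40 Noran Isles standard time.
Daylight saving runs 15 February – 12 September; the standard-time date in Noran Isles, April 20, 2032, is inside that window, so Noran Isles is at UTC+10:00.
12:40 UTC + 10h = 22:40 Noran Isles.

22:40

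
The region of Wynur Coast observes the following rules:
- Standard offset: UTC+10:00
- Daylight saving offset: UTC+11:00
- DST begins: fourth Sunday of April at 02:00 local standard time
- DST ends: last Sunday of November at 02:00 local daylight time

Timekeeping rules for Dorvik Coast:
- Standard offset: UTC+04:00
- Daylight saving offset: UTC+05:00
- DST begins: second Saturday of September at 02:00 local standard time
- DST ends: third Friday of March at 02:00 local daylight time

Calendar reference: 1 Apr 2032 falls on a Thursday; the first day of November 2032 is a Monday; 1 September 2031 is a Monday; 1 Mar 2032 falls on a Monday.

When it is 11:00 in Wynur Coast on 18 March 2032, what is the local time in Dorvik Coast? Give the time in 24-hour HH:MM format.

1 April 2032 is a Thursday, so the first Sunday is April 4 and the fourth is April 25.
1 November 2032 is a Monday, so Sundays fall on 7, 14, 21, 28; the last is November 28.
18 March 2032 is outside the daylight-saving period (25 April – 28 November), so Wynur Coast is on standard time, UTC+10:00.
11:00 Wynur Coast − 10h = 01:00 UTC.
1 September 2031 is a Monday, so the first Saturday is September 6 and the second is September 13.
1 March 2032 is a Monday, so the first Friday is March 5 and the third is March 19.
At the standard offset (UTC+04:00), 01:00 UTC + 4h = 05:00 Dorvik Coast standard time.
The standard-time date in Dorvik Coast, 18 March 2032, falls between 13 September 2031 and 19 March 2032, so daylight saving is in effect and Dorvik Coast is at UTC+05:00.
01:00 UTC + 5h = 06:00 Dorvik Coast.

06:00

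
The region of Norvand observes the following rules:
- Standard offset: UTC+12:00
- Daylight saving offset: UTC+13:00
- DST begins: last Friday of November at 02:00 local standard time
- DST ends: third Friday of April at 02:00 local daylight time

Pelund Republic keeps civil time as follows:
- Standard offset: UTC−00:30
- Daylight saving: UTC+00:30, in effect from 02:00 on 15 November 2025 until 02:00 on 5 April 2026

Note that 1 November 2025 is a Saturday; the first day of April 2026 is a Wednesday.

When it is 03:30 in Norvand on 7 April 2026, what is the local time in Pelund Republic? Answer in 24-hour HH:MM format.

14:00

1 November 2025 is a Saturday, so Fridays fall on 7, 14, 21, 28; the last is November 28.
1 April 2026 is a Wednesday, so the first Friday is April 3 and the third is April 17.
7 April 2026 falls between 28 November 2025 and 17 April 2026, so daylight saving is in effect and Norvand is at UTC+13:00.
03:30 Norvand − 13h = 14:30 UTC (rolling into the previous day, 6 April 2026).
At the standard offset (UTC−00:30), 14:30 UTC − 0h30m = 14:00 Pelund Republic standard time.
Daylight saving runs 15 November 2025 – 5 April 2026; the standard-time date in Pelund Republic, 6 April 2026, is outside that window, so Pelund Republic is on standard time at UTC−00:30.
14:30 UTC − 0h30m = 14:00 Pelund Republic.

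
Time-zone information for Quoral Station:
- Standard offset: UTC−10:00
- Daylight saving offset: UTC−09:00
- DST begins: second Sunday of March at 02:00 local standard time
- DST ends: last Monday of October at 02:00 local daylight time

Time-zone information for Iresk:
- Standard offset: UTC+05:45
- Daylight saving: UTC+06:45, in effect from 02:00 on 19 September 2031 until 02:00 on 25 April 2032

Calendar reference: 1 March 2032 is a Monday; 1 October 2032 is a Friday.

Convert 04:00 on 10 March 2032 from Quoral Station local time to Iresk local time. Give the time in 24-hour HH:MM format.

1 March 2032 is a Monday, so the first Sunday is March 7 and the second is March 14.
1 October 2032 is a Friday, so Mondays fall on 4, 11, 18, 25; the last is October 25.
10 March 2032 does not fall between 14 March and 25 October, so daylight saving is not in effect and Quoral Station is at UTC−10:00.
04:00 Quoral Station + 10h = 14:00 UTC.
At the standard offset (UTC+05:45), 14:00 UTC + 5h45m = 19:45 Iresk standard time.
The standard-time date in Iresk, 10 March 2032, lies within the daylight-saving period (19 September 2031 – 25 April 2032), so Iresk is on daylight time, UTC+06:45.
14:00 UTC + 6h45m = 20:45 Iresk.

20:45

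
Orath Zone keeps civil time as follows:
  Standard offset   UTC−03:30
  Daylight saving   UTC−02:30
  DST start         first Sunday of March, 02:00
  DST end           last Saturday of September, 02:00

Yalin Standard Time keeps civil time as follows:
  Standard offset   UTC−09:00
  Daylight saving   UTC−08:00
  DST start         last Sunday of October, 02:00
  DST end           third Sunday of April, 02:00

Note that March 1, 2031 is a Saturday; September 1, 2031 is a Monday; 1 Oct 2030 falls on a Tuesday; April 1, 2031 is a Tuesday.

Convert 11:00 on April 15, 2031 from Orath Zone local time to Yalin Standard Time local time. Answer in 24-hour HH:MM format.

05:30

1 March 2031 is a Saturday, so the first Sunday is March 2.
1 September 2031 is a Monday, so Saturdays fall on 6, 13, 20, 27; the last is September 27.
Daylight saving runs 2 March – 27 September; April 15, 2031 is inside that window, so Orath Zone is at UTC−02:30.
11:00 Orath Zone + 2h30m = 13:30 UTC.
1 October 2030 is a Tuesday, so Sundays fall on 6, 13, 20, 27; the last is October 27.
1 April 2031 is a Tuesday, so the first Sunday is April 6 and the third is April 20.
At the standard offset (UTC−09:00), 13:30 UTC − 9h = 04:30 Yalin Standard Time standard time.
Daylight saving runs 27 October 2030 – 20 April 2031; the standard-time date in Yalin Standard Time, April 15, 2031, is inside that window, so Yalin Standard Time is at UTC−08:00.
13:30 UTC − 8h = 05:30 Yalin Standard Time.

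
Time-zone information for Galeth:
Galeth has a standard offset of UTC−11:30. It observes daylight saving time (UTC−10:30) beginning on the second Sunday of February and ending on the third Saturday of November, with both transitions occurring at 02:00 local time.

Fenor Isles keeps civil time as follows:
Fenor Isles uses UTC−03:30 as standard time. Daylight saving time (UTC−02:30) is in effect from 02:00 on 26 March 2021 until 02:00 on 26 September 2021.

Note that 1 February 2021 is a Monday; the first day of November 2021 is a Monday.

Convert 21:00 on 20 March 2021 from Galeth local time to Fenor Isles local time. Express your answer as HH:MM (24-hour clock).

04:00

1 February 2021 is a Monday, so the first Sunday is February 7 and the second is February 14.
1 November 2021 is a Monday, so the first Saturday is November 6 and the third is November 20.
20 March 2021 falls between 14 February and 20 November, so daylight saving is in effect and Galeth is at UTC−10:30.
21:00 Galeth + 10h30m = 07:30 UTC (rolling into the next day, 21 March 2021).
At the standard offset (UTC−03:30), 07:30 UTC − 3h30m = 04:00 Fenor Isles standard time.
The standard-time date in Fenor Isles, 21 March 2021, is outside the daylight-saving period (26 March – 26 September), so Fenor Isles is on standard time, UTC−03:30.
07:30 UTC − 3h30m = 04:00 Fenor Isles.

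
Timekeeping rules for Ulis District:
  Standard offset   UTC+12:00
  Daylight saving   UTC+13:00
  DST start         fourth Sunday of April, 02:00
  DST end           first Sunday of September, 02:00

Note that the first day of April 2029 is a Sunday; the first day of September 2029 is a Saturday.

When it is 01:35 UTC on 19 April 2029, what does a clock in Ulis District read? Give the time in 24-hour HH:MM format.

1 April 2029 is a Sunday, so the first Sunday is April 1 and the fourth is April 22.
1 September 2029 is a Saturday, so the first Sunday is September 2.
At the standard offset (UTC+12:00), 01:35 UTC + 12h = 13:35 Ulis District standard time.
Daylight saving runs 22 April – 2 September; the standard-time date in Ulis District, 19 April 2029, is outside that window, so Ulis District is on standard time at UTC+12:00.
01:35 UTC + 12h = 13:35 local.

13:35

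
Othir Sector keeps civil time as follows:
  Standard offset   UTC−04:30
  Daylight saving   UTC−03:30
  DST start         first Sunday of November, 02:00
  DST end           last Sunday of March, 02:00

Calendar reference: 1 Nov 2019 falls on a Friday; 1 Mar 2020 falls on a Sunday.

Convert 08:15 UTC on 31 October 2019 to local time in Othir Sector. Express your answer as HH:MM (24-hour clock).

03:45

1 November 2019 is a Friday, so the first Sunday is November 3.
1 March 2020 is a Sunday, so Sundays fall on 1, 8, 15, 22, 29; the last is March 29.
At the standard offset (UTC−04:30), 08:15 UTC − 4h30m = 03:45 Othir Sector standard time.
Daylight saving runs 3 November 2019 – 29 March 2020; the standard-time date in Othir Sector, 31 October 2019, is outside that window, so Othir Sector is on standard time at UTC−04:30.
08:15 UTC − 4h30m = 03:45 local.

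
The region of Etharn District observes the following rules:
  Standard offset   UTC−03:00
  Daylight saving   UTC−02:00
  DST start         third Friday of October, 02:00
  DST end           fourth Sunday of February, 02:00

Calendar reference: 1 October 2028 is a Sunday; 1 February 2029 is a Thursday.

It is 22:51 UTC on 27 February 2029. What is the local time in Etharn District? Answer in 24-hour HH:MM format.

1 October 2028 is a Sunday, so the first Friday is October 6 and the third is October 20.
1 February 2029 is a Thursday, so the first Sunday is February 4 and the fourth is February 25.
At the standard offset (UTC−03:00), 22:51 UTC − 3h = 19:51 Etharn District standard time.
The standard-time date in Etharn District, 27 February 2029, does not fall between 20 October 2028 and 25 February 2029, so daylight saving is not in effect and Etharn District is at UTC−03:00.
22:51 UTC − 3h = 19:51 local.

19:51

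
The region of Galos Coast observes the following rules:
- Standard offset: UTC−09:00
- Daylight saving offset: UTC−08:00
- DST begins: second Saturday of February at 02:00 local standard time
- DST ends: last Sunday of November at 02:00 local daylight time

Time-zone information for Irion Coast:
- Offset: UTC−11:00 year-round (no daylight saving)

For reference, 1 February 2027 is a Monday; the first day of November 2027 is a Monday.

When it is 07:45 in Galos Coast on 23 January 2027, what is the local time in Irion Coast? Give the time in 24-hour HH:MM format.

1 February 2027 is a Monday, so the first Saturday is February 6 and the second is February 13.
1 November 2027 is a Monday, so Sundays fall on 7, 14, 21, 28; the last is November 28.
23 January 2027 is outside the daylight-saving period (13 February – 28 November), so Galos Coast is on standard time, UTC−09:00.
07:45 Galos Coast + 9h = 16:45 UTC.
Irion Coast has no daylight saving, so its offset is UTC−11:00 year-round.
16:45 UTC − 11h = 05:45 Irion Coast.

05:45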